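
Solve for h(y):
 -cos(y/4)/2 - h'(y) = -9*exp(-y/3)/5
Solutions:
 h(y) = C1 - 2*sin(y/4) - 27*exp(-y/3)/5


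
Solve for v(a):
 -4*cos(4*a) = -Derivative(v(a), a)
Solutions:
 v(a) = C1 + sin(4*a)


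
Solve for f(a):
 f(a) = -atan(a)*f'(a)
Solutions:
 f(a) = C1*exp(-Integral(1/atan(a), a))


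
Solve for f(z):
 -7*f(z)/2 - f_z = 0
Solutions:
 f(z) = C1*exp(-7*z/2)


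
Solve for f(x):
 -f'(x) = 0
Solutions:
 f(x) = C1


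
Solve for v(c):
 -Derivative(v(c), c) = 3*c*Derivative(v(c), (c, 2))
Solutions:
 v(c) = C1 + C2*c^(2/3)


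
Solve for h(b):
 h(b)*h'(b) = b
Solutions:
 h(b) = -sqrt(C1 + b^2)
 h(b) = sqrt(C1 + b^2)


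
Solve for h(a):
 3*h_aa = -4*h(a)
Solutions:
 h(a) = C1*sin(2*sqrt(3)*a/3) + C2*cos(2*sqrt(3)*a/3)


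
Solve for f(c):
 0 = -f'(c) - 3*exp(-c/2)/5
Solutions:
 f(c) = C1 + 6*exp(-c/2)/5


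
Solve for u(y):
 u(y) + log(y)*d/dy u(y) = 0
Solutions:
 u(y) = C1*exp(-li(y))


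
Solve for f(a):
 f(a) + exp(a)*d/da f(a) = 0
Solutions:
 f(a) = C1*exp(exp(-a))


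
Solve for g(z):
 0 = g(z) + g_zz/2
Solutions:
 g(z) = C1*sin(sqrt(2)*z) + C2*cos(sqrt(2)*z)


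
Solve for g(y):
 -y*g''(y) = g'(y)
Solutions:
 g(y) = C1 + C2*log(y)


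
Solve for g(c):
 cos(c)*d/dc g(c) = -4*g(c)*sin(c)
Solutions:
 g(c) = C1*cos(c)^4


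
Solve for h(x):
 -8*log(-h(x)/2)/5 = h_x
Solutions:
 5*Integral(1/(log(-_y) - log(2)), (_y, h(x)))/8 = C1 - x


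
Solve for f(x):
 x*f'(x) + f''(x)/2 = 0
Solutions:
 f(x) = C1 + C2*erf(x)


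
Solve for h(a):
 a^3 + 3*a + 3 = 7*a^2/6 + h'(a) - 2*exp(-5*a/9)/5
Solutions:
 h(a) = C1 + a^4/4 - 7*a^3/18 + 3*a^2/2 + 3*a - 18*exp(-5*a/9)/25


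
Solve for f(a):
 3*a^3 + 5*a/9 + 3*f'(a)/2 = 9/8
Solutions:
 f(a) = C1 - a^4/2 - 5*a^2/27 + 3*a/4


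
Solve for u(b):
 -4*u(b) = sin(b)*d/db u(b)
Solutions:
 u(b) = C1*(cos(b)^2 + 2*cos(b) + 1)/(cos(b)^2 - 2*cos(b) + 1)


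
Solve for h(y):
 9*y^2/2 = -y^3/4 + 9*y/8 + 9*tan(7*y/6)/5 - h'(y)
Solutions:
 h(y) = C1 - y^4/16 - 3*y^3/2 + 9*y^2/16 - 54*log(cos(7*y/6))/35


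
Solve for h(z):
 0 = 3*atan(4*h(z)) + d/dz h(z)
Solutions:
 Integral(1/atan(4*_y), (_y, h(z))) = C1 - 3*z


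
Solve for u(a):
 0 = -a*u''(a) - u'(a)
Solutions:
 u(a) = C1 + C2*log(a)


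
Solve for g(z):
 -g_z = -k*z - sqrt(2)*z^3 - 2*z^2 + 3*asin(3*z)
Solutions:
 g(z) = C1 + k*z^2/2 + sqrt(2)*z^4/4 + 2*z^3/3 - 3*z*asin(3*z) - sqrt(1 - 9*z^2)


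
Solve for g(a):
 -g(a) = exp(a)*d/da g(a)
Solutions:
 g(a) = C1*exp(exp(-a))


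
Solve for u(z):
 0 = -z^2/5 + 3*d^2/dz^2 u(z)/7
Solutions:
 u(z) = C1 + C2*z + 7*z^4/180


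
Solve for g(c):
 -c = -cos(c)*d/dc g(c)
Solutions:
 g(c) = C1 + Integral(c/cos(c), c)


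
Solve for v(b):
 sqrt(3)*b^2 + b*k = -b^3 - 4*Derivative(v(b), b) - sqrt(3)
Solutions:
 v(b) = C1 - b^4/16 - sqrt(3)*b^3/12 - b^2*k/8 - sqrt(3)*b/4


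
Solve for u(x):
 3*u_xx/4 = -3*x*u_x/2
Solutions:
 u(x) = C1 + C2*erf(x)


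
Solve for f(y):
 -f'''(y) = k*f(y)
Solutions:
 f(y) = C1*exp(y*(-k)^(1/3)) + C2*exp(y*(-k)^(1/3)*(-1 + sqrt(3)*I)/2) + C3*exp(-y*(-k)^(1/3)*(1 + sqrt(3)*I)/2)


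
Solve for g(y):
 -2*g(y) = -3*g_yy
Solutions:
 g(y) = C1*exp(-sqrt(6)*y/3) + C2*exp(sqrt(6)*y/3)


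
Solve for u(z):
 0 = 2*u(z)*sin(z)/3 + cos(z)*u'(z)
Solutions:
 u(z) = C1*cos(z)^(2/3)


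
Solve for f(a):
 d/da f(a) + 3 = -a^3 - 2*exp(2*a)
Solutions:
 f(a) = C1 - a^4/4 - 3*a - exp(2*a)


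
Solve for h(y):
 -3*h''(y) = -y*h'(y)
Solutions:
 h(y) = C1 + C2*erfi(sqrt(6)*y/6)


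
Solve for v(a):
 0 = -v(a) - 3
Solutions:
 v(a) = -3


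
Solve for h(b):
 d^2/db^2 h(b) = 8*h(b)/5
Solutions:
 h(b) = C1*exp(-2*sqrt(10)*b/5) + C2*exp(2*sqrt(10)*b/5)


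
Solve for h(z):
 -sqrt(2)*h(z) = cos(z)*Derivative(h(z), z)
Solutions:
 h(z) = C1*(sin(z) - 1)^(sqrt(2)/2)/(sin(z) + 1)^(sqrt(2)/2)


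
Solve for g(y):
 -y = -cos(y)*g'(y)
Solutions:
 g(y) = C1 + Integral(y/cos(y), y)


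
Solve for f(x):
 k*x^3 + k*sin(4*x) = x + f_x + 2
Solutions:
 f(x) = C1 + k*x^4/4 - k*cos(4*x)/4 - x^2/2 - 2*x


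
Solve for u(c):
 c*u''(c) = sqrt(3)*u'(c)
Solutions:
 u(c) = C1 + C2*c^(1 + sqrt(3))


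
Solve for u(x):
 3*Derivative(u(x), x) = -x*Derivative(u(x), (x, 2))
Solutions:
 u(x) = C1 + C2/x^2


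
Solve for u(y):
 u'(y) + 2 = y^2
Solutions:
 u(y) = C1 + y^3/3 - 2*y


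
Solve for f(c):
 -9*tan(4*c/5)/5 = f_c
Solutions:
 f(c) = C1 + 9*log(cos(4*c/5))/4


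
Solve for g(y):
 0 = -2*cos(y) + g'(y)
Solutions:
 g(y) = C1 + 2*sin(y)


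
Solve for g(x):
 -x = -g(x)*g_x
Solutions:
 g(x) = -sqrt(C1 + x^2)
 g(x) = sqrt(C1 + x^2)


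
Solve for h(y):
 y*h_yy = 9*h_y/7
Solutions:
 h(y) = C1 + C2*y^(16/7)


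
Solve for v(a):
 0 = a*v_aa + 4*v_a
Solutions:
 v(a) = C1 + C2/a^3


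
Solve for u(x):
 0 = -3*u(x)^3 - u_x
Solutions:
 u(x) = -sqrt(2)*sqrt(-1/(C1 - 3*x))/2
 u(x) = sqrt(2)*sqrt(-1/(C1 - 3*x))/2


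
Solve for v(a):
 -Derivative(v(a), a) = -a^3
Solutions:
 v(a) = C1 + a^4/4


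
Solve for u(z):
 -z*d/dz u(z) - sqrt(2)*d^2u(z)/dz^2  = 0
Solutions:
 u(z) = C1 + C2*erf(2^(1/4)*z/2)


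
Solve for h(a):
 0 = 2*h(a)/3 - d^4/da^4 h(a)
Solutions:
 h(a) = C1*exp(-2^(1/4)*3^(3/4)*a/3) + C2*exp(2^(1/4)*3^(3/4)*a/3) + C3*sin(2^(1/4)*3^(3/4)*a/3) + C4*cos(2^(1/4)*3^(3/4)*a/3)


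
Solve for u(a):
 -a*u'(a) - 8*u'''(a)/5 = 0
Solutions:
 u(a) = C1 + Integral(C2*airyai(-5^(1/3)*a/2) + C3*airybi(-5^(1/3)*a/2), a)


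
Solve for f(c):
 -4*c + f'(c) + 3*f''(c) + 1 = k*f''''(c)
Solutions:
 f(c) = C1 + C2*exp(-2^(1/3)*c*(2^(1/3)*(sqrt((1 - 4/k)/k^2) - 1/k)^(1/3)/2 + 1/(k*(sqrt((1 - 4/k)/k^2) - 1/k)^(1/3)))) + C3*exp(2^(1/3)*c*(2^(1/3)*(sqrt((1 - 4/k)/k^2) - 1/k)^(1/3)/4 - 2^(1/3)*sqrt(3)*I*(sqrt((1 - 4/k)/k^2) - 1/k)^(1/3)/4 - 2/(k*(-1 + sqrt(3)*I)*(sqrt((1 - 4/k)/k^2) - 1/k)^(1/3)))) + C4*exp(2^(1/3)*c*(2^(1/3)*(sqrt((1 - 4/k)/k^2) - 1/k)^(1/3)/4 + 2^(1/3)*sqrt(3)*I*(sqrt((1 - 4/k)/k^2) - 1/k)^(1/3)/4 + 2/(k*(1 + sqrt(3)*I)*(sqrt((1 - 4/k)/k^2) - 1/k)^(1/3)))) + 2*c^2 - 13*c


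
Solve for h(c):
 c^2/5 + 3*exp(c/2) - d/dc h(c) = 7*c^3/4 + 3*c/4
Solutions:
 h(c) = C1 - 7*c^4/16 + c^3/15 - 3*c^2/8 + 6*exp(c/2)


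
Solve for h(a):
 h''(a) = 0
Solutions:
 h(a) = C1 + C2*a


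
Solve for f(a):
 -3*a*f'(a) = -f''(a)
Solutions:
 f(a) = C1 + C2*erfi(sqrt(6)*a/2)


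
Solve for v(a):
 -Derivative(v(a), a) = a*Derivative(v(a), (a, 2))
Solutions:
 v(a) = C1 + C2*log(a)


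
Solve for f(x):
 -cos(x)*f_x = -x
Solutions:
 f(x) = C1 + Integral(x/cos(x), x)


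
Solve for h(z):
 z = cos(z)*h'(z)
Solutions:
 h(z) = C1 + Integral(z/cos(z), z)


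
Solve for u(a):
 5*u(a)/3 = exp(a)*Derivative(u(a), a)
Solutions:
 u(a) = C1*exp(-5*exp(-a)/3)


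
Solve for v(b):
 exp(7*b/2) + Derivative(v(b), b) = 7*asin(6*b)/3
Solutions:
 v(b) = C1 + 7*b*asin(6*b)/3 + 7*sqrt(1 - 36*b^2)/18 - 2*exp(7*b/2)/7


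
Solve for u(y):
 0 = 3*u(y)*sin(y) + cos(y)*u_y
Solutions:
 u(y) = C1*cos(y)^3


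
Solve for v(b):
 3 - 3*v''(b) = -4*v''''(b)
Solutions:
 v(b) = C1 + C2*b + C3*exp(-sqrt(3)*b/2) + C4*exp(sqrt(3)*b/2) + b^2/2


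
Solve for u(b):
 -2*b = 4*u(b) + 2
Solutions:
 u(b) = -b/2 - 1/2


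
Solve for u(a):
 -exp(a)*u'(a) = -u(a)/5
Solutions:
 u(a) = C1*exp(-exp(-a)/5)


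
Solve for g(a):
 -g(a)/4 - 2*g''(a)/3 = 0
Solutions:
 g(a) = C1*sin(sqrt(6)*a/4) + C2*cos(sqrt(6)*a/4)


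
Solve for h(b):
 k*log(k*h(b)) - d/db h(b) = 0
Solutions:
 li(k*h(b))/k = C1 + b*k


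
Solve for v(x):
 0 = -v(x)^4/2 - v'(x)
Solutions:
 v(x) = 2^(1/3)*(1/(C1 + 3*x))^(1/3)
 v(x) = 2^(1/3)*(-3^(2/3) - 3*3^(1/6)*I)*(1/(C1 + x))^(1/3)/6
 v(x) = 2^(1/3)*(-3^(2/3) + 3*3^(1/6)*I)*(1/(C1 + x))^(1/3)/6


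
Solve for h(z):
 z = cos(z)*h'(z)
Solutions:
 h(z) = C1 + Integral(z/cos(z), z)


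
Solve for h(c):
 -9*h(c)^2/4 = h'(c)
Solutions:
 h(c) = 4/(C1 + 9*c)


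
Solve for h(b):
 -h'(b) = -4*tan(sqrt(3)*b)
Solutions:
 h(b) = C1 - 4*sqrt(3)*log(cos(sqrt(3)*b))/3


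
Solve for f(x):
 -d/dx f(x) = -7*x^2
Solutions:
 f(x) = C1 + 7*x^3/3


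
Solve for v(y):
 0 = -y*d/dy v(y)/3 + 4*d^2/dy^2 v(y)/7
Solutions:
 v(y) = C1 + C2*erfi(sqrt(42)*y/12)


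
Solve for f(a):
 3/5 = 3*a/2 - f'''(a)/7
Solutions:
 f(a) = C1 + C2*a + C3*a^2 + 7*a^4/16 - 7*a^3/10


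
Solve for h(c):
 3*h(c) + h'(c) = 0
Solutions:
 h(c) = C1*exp(-3*c)


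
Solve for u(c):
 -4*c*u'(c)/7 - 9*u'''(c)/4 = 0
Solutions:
 u(c) = C1 + Integral(C2*airyai(-2*294^(1/3)*c/21) + C3*airybi(-2*294^(1/3)*c/21), c)


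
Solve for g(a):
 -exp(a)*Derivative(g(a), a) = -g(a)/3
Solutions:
 g(a) = C1*exp(-exp(-a)/3)


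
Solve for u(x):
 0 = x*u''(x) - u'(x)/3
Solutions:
 u(x) = C1 + C2*x^(4/3)


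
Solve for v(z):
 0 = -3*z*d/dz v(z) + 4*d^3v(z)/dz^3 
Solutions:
 v(z) = C1 + Integral(C2*airyai(6^(1/3)*z/2) + C3*airybi(6^(1/3)*z/2), z)


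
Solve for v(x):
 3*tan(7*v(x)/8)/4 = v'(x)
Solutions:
 v(x) = -8*asin(C1*exp(21*x/32))/7 + 8*pi/7
 v(x) = 8*asin(C1*exp(21*x/32))/7


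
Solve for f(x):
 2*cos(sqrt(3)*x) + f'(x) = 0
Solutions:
 f(x) = C1 - 2*sqrt(3)*sin(sqrt(3)*x)/3


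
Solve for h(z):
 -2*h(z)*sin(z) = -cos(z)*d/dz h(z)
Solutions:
 h(z) = C1/cos(z)^2


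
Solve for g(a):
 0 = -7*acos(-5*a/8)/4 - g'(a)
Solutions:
 g(a) = C1 - 7*a*acos(-5*a/8)/4 - 7*sqrt(64 - 25*a^2)/20


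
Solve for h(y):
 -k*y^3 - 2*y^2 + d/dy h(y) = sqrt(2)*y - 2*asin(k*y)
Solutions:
 h(y) = C1 + k*y^4/4 + 2*y^3/3 + sqrt(2)*y^2/2 - 2*Piecewise((y*asin(k*y) + sqrt(-k^2*y^2 + 1)/k, Ne(k, 0)), (0, True))


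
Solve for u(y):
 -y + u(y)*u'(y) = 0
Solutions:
 u(y) = -sqrt(C1 + y^2)
 u(y) = sqrt(C1 + y^2)


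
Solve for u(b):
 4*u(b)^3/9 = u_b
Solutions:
 u(b) = -3*sqrt(2)*sqrt(-1/(C1 + 4*b))/2
 u(b) = 3*sqrt(2)*sqrt(-1/(C1 + 4*b))/2


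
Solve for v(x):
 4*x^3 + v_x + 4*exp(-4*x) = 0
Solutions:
 v(x) = C1 - x^4 + exp(-4*x)


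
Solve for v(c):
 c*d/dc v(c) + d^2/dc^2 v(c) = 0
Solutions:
 v(c) = C1 + C2*erf(sqrt(2)*c/2)


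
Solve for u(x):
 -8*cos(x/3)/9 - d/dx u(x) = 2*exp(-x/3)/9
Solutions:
 u(x) = C1 - 8*sin(x/3)/3 + 2*exp(-x/3)/3


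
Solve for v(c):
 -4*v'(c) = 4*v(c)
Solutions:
 v(c) = C1*exp(-c)


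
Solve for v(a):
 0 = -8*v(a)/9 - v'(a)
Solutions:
 v(a) = C1*exp(-8*a/9)


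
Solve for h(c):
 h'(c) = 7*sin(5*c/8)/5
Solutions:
 h(c) = C1 - 56*cos(5*c/8)/25


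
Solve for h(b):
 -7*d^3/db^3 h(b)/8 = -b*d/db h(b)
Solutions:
 h(b) = C1 + Integral(C2*airyai(2*7^(2/3)*b/7) + C3*airybi(2*7^(2/3)*b/7), b)


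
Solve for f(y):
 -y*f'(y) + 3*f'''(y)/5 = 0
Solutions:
 f(y) = C1 + Integral(C2*airyai(3^(2/3)*5^(1/3)*y/3) + C3*airybi(3^(2/3)*5^(1/3)*y/3), y)


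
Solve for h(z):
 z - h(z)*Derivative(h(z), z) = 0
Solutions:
 h(z) = -sqrt(C1 + z^2)
 h(z) = sqrt(C1 + z^2)


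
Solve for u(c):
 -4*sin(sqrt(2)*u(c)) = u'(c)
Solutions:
 u(c) = sqrt(2)*(pi - acos((-exp(2*sqrt(2)*C1) - exp(8*sqrt(2)*c))/(exp(2*sqrt(2)*C1) - exp(8*sqrt(2)*c)))/2)
 u(c) = sqrt(2)*acos((-exp(2*sqrt(2)*C1) - exp(8*sqrt(2)*c))/(exp(2*sqrt(2)*C1) - exp(8*sqrt(2)*c)))/2


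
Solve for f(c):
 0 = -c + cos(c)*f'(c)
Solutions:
 f(c) = C1 + Integral(c/cos(c), c)


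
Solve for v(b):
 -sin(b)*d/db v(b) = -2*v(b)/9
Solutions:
 v(b) = C1*(cos(b) - 1)^(1/9)/(cos(b) + 1)^(1/9)


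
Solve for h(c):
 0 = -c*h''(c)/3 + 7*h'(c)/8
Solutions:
 h(c) = C1 + C2*c^(29/8)


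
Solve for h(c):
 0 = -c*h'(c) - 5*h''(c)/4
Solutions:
 h(c) = C1 + C2*erf(sqrt(10)*c/5)


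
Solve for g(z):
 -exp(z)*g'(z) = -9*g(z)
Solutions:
 g(z) = C1*exp(-9*exp(-z))


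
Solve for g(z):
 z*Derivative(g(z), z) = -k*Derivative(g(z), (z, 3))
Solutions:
 g(z) = C1 + Integral(C2*airyai(z*(-1/k)^(1/3)) + C3*airybi(z*(-1/k)^(1/3)), z)


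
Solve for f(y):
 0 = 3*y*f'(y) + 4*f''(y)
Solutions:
 f(y) = C1 + C2*erf(sqrt(6)*y/4)


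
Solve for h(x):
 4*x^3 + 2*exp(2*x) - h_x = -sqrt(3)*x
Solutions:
 h(x) = C1 + x^4 + sqrt(3)*x^2/2 + exp(2*x)


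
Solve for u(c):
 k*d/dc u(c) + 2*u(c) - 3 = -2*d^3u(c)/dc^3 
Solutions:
 u(c) = C1*exp(2^(1/3)*c*(k/((-3^(1/3) + 3^(5/6)*I)*(sqrt(3)*sqrt(k^3/2 + 27) + 9)^(1/3)) + 6^(1/3)*(sqrt(3)*sqrt(k^3/2 + 27) + 9)^(1/3)/12 - 2^(1/3)*3^(5/6)*I*(sqrt(3)*sqrt(k^3/2 + 27) + 9)^(1/3)/12)) + C2*exp(2^(1/3)*c*(-k/((3^(1/3) + 3^(5/6)*I)*(sqrt(3)*sqrt(k^3/2 + 27) + 9)^(1/3)) + 6^(1/3)*(sqrt(3)*sqrt(k^3/2 + 27) + 9)^(1/3)/12 + 2^(1/3)*3^(5/6)*I*(sqrt(3)*sqrt(k^3/2 + 27) + 9)^(1/3)/12)) + C3*exp(6^(1/3)*c*(3^(1/3)*k/(sqrt(3)*sqrt(k^3/2 + 27) + 9)^(1/3) - 2^(1/3)*(sqrt(3)*sqrt(k^3/2 + 27) + 9)^(1/3))/6) + 3/2


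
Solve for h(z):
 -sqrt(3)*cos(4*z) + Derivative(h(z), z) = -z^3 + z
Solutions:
 h(z) = C1 - z^4/4 + z^2/2 + sqrt(3)*sin(4*z)/4


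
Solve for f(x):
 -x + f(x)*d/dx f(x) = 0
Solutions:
 f(x) = -sqrt(C1 + x^2)
 f(x) = sqrt(C1 + x^2)


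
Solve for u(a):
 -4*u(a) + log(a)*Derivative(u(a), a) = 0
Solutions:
 u(a) = C1*exp(4*li(a))


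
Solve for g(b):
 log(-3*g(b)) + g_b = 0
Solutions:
 Integral(1/(log(-_y) + log(3)), (_y, g(b))) = C1 - b


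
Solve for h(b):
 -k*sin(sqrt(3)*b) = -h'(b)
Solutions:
 h(b) = C1 - sqrt(3)*k*cos(sqrt(3)*b)/3


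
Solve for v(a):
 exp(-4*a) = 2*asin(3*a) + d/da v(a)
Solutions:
 v(a) = C1 - 2*a*asin(3*a) - 2*sqrt(1 - 9*a^2)/3 - exp(-4*a)/4


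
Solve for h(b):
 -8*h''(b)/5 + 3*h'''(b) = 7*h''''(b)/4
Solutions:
 h(b) = C1 + C2*b + (C3*sin(2*sqrt(55)*b/35) + C4*cos(2*sqrt(55)*b/35))*exp(6*b/7)


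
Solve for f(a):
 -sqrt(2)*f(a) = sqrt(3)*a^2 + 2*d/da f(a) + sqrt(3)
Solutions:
 f(a) = C1*exp(-sqrt(2)*a/2) - sqrt(6)*a^2/2 + 2*sqrt(3)*a - 5*sqrt(6)/2


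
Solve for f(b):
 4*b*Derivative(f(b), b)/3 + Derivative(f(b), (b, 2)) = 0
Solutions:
 f(b) = C1 + C2*erf(sqrt(6)*b/3)


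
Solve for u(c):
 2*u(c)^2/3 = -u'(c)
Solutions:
 u(c) = 3/(C1 + 2*c)


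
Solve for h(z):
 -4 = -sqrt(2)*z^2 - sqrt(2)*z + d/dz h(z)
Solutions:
 h(z) = C1 + sqrt(2)*z^3/3 + sqrt(2)*z^2/2 - 4*z


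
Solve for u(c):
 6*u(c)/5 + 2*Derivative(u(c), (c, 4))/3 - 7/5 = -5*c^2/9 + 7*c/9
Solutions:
 u(c) = -25*c^2/54 + 35*c/54 + (C1*sin(5^(3/4)*sqrt(6)*c/10) + C2*cos(5^(3/4)*sqrt(6)*c/10))*exp(-5^(3/4)*sqrt(6)*c/10) + (C3*sin(5^(3/4)*sqrt(6)*c/10) + C4*cos(5^(3/4)*sqrt(6)*c/10))*exp(5^(3/4)*sqrt(6)*c/10) + 7/6


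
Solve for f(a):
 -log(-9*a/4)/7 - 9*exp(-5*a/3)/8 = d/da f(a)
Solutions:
 f(a) = C1 - a*log(-a)/7 + a*(-2*log(3) + 1 + 2*log(2))/7 + 27*exp(-5*a/3)/40


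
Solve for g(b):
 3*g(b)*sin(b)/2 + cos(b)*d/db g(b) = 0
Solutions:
 g(b) = C1*cos(b)^(3/2)


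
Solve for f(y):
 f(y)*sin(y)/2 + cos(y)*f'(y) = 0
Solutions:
 f(y) = C1*sqrt(cos(y))


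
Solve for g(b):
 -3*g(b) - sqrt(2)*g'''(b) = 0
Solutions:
 g(b) = C3*exp(-2^(5/6)*3^(1/3)*b/2) + (C1*sin(6^(5/6)*b/4) + C2*cos(6^(5/6)*b/4))*exp(2^(5/6)*3^(1/3)*b/4)


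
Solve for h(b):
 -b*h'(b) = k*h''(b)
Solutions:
 h(b) = C1 + C2*sqrt(k)*erf(sqrt(2)*b*sqrt(1/k)/2)


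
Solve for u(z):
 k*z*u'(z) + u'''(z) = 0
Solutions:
 u(z) = C1 + Integral(C2*airyai(z*(-k)^(1/3)) + C3*airybi(z*(-k)^(1/3)), z)


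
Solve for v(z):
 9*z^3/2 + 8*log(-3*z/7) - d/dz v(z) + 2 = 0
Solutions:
 v(z) = C1 + 9*z^4/8 + 8*z*log(-z) + 2*z*(-4*log(7) - 3 + 4*log(3))


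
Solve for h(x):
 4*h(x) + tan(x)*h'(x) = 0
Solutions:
 h(x) = C1/sin(x)^4


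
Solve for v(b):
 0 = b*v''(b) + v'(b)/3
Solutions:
 v(b) = C1 + C2*b^(2/3)


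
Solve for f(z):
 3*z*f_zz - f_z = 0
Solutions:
 f(z) = C1 + C2*z^(4/3)


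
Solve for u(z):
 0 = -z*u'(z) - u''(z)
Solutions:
 u(z) = C1 + C2*erf(sqrt(2)*z/2)


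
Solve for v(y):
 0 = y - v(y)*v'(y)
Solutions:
 v(y) = -sqrt(C1 + y^2)
 v(y) = sqrt(C1 + y^2)


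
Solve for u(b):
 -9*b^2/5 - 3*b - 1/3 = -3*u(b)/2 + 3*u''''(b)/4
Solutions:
 u(b) = C1*exp(-2^(1/4)*b) + C2*exp(2^(1/4)*b) + C3*sin(2^(1/4)*b) + C4*cos(2^(1/4)*b) + 6*b^2/5 + 2*b + 2/9


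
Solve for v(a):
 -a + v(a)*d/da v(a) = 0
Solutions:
 v(a) = -sqrt(C1 + a^2)
 v(a) = sqrt(C1 + a^2)


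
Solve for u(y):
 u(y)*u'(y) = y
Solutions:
 u(y) = -sqrt(C1 + y^2)
 u(y) = sqrt(C1 + y^2)


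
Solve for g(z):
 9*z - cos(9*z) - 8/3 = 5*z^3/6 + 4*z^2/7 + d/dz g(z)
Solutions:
 g(z) = C1 - 5*z^4/24 - 4*z^3/21 + 9*z^2/2 - 8*z/3 - sin(9*z)/9


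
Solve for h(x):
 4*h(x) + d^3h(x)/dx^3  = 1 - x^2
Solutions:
 h(x) = C3*exp(-2^(2/3)*x) - x^2/4 + (C1*sin(2^(2/3)*sqrt(3)*x/2) + C2*cos(2^(2/3)*sqrt(3)*x/2))*exp(2^(2/3)*x/2) + 1/4


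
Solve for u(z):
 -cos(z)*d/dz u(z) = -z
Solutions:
 u(z) = C1 + Integral(z/cos(z), z)


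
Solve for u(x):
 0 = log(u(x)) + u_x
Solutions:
 li(u(x)) = C1 - x


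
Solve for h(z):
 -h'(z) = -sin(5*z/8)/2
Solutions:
 h(z) = C1 - 4*cos(5*z/8)/5


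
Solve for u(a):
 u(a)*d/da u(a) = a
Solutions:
 u(a) = -sqrt(C1 + a^2)
 u(a) = sqrt(C1 + a^2)


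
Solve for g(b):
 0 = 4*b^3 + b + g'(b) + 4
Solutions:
 g(b) = C1 - b^4 - b^2/2 - 4*b


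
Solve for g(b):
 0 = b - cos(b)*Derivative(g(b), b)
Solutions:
 g(b) = C1 + Integral(b/cos(b), b)


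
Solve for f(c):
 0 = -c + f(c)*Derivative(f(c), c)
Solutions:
 f(c) = -sqrt(C1 + c^2)
 f(c) = sqrt(C1 + c^2)


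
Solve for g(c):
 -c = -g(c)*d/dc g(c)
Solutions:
 g(c) = -sqrt(C1 + c^2)
 g(c) = sqrt(C1 + c^2)


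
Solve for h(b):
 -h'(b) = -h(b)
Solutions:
 h(b) = C1*exp(b)


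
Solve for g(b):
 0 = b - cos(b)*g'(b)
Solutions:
 g(b) = C1 + Integral(b/cos(b), b)


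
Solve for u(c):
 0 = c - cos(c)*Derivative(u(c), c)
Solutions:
 u(c) = C1 + Integral(c/cos(c), c)


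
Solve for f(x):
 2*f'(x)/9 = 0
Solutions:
 f(x) = C1


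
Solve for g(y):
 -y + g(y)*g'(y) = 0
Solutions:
 g(y) = -sqrt(C1 + y^2)
 g(y) = sqrt(C1 + y^2)


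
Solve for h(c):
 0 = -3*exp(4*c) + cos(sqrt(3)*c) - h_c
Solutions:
 h(c) = C1 - 3*exp(4*c)/4 + sqrt(3)*sin(sqrt(3)*c)/3


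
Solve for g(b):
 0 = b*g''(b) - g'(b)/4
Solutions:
 g(b) = C1 + C2*b^(5/4)


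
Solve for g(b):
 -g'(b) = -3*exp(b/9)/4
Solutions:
 g(b) = C1 + 27*exp(b/9)/4


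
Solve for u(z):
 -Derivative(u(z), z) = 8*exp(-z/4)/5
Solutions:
 u(z) = C1 + 32*exp(-z/4)/5


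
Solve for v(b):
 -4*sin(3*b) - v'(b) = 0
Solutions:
 v(b) = C1 + 4*cos(3*b)/3


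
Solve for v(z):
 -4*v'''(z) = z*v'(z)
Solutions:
 v(z) = C1 + Integral(C2*airyai(-2^(1/3)*z/2) + C3*airybi(-2^(1/3)*z/2), z)


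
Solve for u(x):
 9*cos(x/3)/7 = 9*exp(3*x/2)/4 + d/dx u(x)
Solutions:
 u(x) = C1 - 3*exp(3*x/2)/2 + 27*sin(x/3)/7


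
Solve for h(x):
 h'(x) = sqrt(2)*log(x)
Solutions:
 h(x) = C1 + sqrt(2)*x*log(x) - sqrt(2)*x


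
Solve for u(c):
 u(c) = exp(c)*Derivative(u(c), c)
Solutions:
 u(c) = C1*exp(-exp(-c))


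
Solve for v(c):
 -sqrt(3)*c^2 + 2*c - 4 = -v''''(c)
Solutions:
 v(c) = C1 + C2*c + C3*c^2 + C4*c^3 + sqrt(3)*c^6/360 - c^5/60 + c^4/6


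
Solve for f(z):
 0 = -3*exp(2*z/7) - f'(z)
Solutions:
 f(z) = C1 - 21*exp(2*z/7)/2


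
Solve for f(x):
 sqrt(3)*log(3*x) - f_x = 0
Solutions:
 f(x) = C1 + sqrt(3)*x*log(x) - sqrt(3)*x + sqrt(3)*x*log(3)


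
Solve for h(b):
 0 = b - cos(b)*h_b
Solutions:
 h(b) = C1 + Integral(b/cos(b), b)


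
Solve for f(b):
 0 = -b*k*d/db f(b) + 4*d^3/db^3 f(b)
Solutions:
 f(b) = C1 + Integral(C2*airyai(2^(1/3)*b*k^(1/3)/2) + C3*airybi(2^(1/3)*b*k^(1/3)/2), b)


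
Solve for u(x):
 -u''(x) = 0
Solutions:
 u(x) = C1 + C2*x


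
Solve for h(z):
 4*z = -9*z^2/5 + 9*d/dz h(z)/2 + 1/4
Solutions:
 h(z) = C1 + 2*z^3/15 + 4*z^2/9 - z/18


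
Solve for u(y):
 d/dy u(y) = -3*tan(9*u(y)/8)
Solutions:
 u(y) = -8*asin(C1*exp(-27*y/8))/9 + 8*pi/9
 u(y) = 8*asin(C1*exp(-27*y/8))/9


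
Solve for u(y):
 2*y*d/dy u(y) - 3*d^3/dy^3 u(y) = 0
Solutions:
 u(y) = C1 + Integral(C2*airyai(2^(1/3)*3^(2/3)*y/3) + C3*airybi(2^(1/3)*3^(2/3)*y/3), y)


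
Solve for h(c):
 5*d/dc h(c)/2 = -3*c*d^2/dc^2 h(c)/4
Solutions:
 h(c) = C1 + C2/c^(7/3)


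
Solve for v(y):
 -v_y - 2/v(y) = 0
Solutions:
 v(y) = -sqrt(C1 - 4*y)
 v(y) = sqrt(C1 - 4*y)


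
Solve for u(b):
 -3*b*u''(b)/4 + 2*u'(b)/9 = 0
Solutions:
 u(b) = C1 + C2*b^(35/27)


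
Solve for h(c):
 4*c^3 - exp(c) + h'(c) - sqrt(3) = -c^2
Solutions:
 h(c) = C1 - c^4 - c^3/3 + sqrt(3)*c + exp(c)


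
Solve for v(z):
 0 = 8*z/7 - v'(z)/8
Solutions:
 v(z) = C1 + 32*z^2/7


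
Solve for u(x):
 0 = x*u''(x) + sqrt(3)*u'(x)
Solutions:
 u(x) = C1 + C2*x^(1 - sqrt(3))


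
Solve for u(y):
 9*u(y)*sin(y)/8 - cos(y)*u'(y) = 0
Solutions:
 u(y) = C1/cos(y)^(9/8)


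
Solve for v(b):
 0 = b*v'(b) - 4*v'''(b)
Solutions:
 v(b) = C1 + Integral(C2*airyai(2^(1/3)*b/2) + C3*airybi(2^(1/3)*b/2), b)


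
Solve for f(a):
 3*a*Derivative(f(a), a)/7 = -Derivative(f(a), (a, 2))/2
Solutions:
 f(a) = C1 + C2*erf(sqrt(21)*a/7)


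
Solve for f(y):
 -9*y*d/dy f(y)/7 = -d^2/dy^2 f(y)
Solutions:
 f(y) = C1 + C2*erfi(3*sqrt(14)*y/14)


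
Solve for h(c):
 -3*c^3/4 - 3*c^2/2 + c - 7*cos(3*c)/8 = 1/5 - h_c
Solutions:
 h(c) = C1 + 3*c^4/16 + c^3/2 - c^2/2 + c/5 + 7*sin(3*c)/24


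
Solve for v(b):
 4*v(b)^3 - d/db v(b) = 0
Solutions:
 v(b) = -sqrt(2)*sqrt(-1/(C1 + 4*b))/2
 v(b) = sqrt(2)*sqrt(-1/(C1 + 4*b))/2


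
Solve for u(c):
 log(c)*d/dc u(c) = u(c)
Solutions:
 u(c) = C1*exp(li(c))


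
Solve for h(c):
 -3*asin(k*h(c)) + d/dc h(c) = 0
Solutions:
 Integral(1/asin(_y*k), (_y, h(c))) = C1 + 3*c


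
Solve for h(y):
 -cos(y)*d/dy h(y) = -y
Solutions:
 h(y) = C1 + Integral(y/cos(y), y)


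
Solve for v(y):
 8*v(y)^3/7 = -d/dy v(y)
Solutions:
 v(y) = -sqrt(14)*sqrt(-1/(C1 - 8*y))/2
 v(y) = sqrt(14)*sqrt(-1/(C1 - 8*y))/2


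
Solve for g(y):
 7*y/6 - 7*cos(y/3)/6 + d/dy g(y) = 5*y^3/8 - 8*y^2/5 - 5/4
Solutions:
 g(y) = C1 + 5*y^4/32 - 8*y^3/15 - 7*y^2/12 - 5*y/4 + 7*sin(y/3)/2


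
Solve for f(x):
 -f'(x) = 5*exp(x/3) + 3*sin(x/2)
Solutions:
 f(x) = C1 - 15*exp(x/3) + 6*cos(x/2)


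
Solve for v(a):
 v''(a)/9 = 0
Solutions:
 v(a) = C1 + C2*a


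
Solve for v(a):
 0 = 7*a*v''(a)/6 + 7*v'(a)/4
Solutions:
 v(a) = C1 + C2/sqrt(a)


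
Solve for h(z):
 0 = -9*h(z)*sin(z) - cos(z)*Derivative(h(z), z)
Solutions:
 h(z) = C1*cos(z)^9


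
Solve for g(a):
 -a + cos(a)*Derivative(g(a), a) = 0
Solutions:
 g(a) = C1 + Integral(a/cos(a), a)


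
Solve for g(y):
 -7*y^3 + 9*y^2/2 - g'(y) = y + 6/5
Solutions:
 g(y) = C1 - 7*y^4/4 + 3*y^3/2 - y^2/2 - 6*y/5


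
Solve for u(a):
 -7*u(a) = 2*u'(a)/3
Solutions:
 u(a) = C1*exp(-21*a/2)


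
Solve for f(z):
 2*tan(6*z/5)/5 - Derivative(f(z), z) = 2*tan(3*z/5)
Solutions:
 f(z) = C1 + 10*log(cos(3*z/5))/3 - log(cos(6*z/5))/3


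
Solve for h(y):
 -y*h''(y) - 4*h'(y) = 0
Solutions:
 h(y) = C1 + C2/y^3


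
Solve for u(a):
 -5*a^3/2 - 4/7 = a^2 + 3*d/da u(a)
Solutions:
 u(a) = C1 - 5*a^4/24 - a^3/9 - 4*a/21


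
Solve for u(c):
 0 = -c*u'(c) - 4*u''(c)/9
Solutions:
 u(c) = C1 + C2*erf(3*sqrt(2)*c/4)


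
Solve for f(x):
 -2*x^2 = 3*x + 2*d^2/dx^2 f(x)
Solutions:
 f(x) = C1 + C2*x - x^4/12 - x^3/4


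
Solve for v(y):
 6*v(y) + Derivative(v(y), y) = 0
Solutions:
 v(y) = C1*exp(-6*y)


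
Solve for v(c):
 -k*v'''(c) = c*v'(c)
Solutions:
 v(c) = C1 + Integral(C2*airyai(c*(-1/k)^(1/3)) + C3*airybi(c*(-1/k)^(1/3)), c)


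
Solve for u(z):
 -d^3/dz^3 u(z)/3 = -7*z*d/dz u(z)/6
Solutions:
 u(z) = C1 + Integral(C2*airyai(2^(2/3)*7^(1/3)*z/2) + C3*airybi(2^(2/3)*7^(1/3)*z/2), z)


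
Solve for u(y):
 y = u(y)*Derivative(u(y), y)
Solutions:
 u(y) = -sqrt(C1 + y^2)
 u(y) = sqrt(C1 + y^2)


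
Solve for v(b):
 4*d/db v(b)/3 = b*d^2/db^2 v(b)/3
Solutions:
 v(b) = C1 + C2*b^5


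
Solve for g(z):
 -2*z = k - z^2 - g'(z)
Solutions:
 g(z) = C1 + k*z - z^3/3 + z^2


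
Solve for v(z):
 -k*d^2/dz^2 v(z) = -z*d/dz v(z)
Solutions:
 v(z) = C1 + C2*erf(sqrt(2)*z*sqrt(-1/k)/2)/sqrt(-1/k)


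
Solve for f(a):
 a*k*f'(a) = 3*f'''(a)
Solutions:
 f(a) = C1 + Integral(C2*airyai(3^(2/3)*a*k^(1/3)/3) + C3*airybi(3^(2/3)*a*k^(1/3)/3), a)


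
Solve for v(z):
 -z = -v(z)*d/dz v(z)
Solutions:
 v(z) = -sqrt(C1 + z^2)
 v(z) = sqrt(C1 + z^2)


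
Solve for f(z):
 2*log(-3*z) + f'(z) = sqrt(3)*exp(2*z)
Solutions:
 f(z) = C1 - 2*z*log(-z) + 2*z*(1 - log(3)) + sqrt(3)*exp(2*z)/2


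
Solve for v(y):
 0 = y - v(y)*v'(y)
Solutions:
 v(y) = -sqrt(C1 + y^2)
 v(y) = sqrt(C1 + y^2)


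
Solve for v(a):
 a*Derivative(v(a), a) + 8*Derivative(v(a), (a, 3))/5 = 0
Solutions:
 v(a) = C1 + Integral(C2*airyai(-5^(1/3)*a/2) + C3*airybi(-5^(1/3)*a/2), a)


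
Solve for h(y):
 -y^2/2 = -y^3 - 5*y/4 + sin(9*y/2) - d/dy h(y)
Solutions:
 h(y) = C1 - y^4/4 + y^3/6 - 5*y^2/8 - 2*cos(9*y/2)/9


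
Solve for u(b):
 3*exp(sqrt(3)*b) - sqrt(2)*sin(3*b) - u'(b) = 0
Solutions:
 u(b) = C1 + sqrt(3)*exp(sqrt(3)*b) + sqrt(2)*cos(3*b)/3


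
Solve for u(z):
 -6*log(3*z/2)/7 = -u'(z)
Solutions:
 u(z) = C1 + 6*z*log(z)/7 - 6*z/7 - 6*z*log(2)/7 + 6*z*log(3)/7


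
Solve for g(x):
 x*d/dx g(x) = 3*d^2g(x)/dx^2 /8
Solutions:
 g(x) = C1 + C2*erfi(2*sqrt(3)*x/3)


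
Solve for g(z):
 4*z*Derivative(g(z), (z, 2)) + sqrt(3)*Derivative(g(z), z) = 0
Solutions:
 g(z) = C1 + C2*z^(1 - sqrt(3)/4)


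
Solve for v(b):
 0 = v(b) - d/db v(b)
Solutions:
 v(b) = C1*exp(b)


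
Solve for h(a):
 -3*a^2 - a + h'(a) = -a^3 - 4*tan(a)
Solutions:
 h(a) = C1 - a^4/4 + a^3 + a^2/2 + 4*log(cos(a))


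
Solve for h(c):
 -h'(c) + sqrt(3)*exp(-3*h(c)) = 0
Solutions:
 h(c) = log(C1 + 3*sqrt(3)*c)/3
 h(c) = log((-3^(1/3) - 3^(5/6)*I)*(C1 + sqrt(3)*c)^(1/3)/2)
 h(c) = log((-3^(1/3) + 3^(5/6)*I)*(C1 + sqrt(3)*c)^(1/3)/2)


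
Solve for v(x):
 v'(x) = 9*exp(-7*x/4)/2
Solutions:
 v(x) = C1 - 18*exp(-7*x/4)/7


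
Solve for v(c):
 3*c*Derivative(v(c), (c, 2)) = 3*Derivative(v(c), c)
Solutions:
 v(c) = C1 + C2*c^2


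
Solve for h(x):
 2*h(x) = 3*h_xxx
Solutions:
 h(x) = C3*exp(2^(1/3)*3^(2/3)*x/3) + (C1*sin(2^(1/3)*3^(1/6)*x/2) + C2*cos(2^(1/3)*3^(1/6)*x/2))*exp(-2^(1/3)*3^(2/3)*x/6)


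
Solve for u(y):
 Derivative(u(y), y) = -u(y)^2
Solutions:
 u(y) = 1/(C1 + y)


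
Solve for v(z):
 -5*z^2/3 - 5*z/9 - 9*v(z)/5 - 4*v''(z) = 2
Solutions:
 v(z) = C1*sin(3*sqrt(5)*z/10) + C2*cos(3*sqrt(5)*z/10) - 25*z^2/27 - 25*z/81 + 730/243


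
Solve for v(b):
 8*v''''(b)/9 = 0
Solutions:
 v(b) = C1 + C2*b + C3*b^2 + C4*b^3


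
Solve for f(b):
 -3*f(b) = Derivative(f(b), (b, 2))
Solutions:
 f(b) = C1*sin(sqrt(3)*b) + C2*cos(sqrt(3)*b)


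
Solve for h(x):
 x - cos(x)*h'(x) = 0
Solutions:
 h(x) = C1 + Integral(x/cos(x), x)


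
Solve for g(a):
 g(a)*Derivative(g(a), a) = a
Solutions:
 g(a) = -sqrt(C1 + a^2)
 g(a) = sqrt(C1 + a^2)


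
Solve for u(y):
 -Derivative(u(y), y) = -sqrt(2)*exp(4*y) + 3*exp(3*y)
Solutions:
 u(y) = C1 + sqrt(2)*exp(4*y)/4 - exp(3*y)


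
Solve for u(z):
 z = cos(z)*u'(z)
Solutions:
 u(z) = C1 + Integral(z/cos(z), z)


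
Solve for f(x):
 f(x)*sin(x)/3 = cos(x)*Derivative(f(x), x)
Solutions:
 f(x) = C1/cos(x)^(1/3)


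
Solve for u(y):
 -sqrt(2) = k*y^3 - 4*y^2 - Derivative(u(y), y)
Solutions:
 u(y) = C1 + k*y^4/4 - 4*y^3/3 + sqrt(2)*y


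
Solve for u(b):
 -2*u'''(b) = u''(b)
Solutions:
 u(b) = C1 + C2*b + C3*exp(-b/2)


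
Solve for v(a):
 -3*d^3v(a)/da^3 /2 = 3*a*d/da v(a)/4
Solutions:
 v(a) = C1 + Integral(C2*airyai(-2^(2/3)*a/2) + C3*airybi(-2^(2/3)*a/2), a)


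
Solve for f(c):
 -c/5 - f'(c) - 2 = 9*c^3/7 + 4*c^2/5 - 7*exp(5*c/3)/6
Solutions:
 f(c) = C1 - 9*c^4/28 - 4*c^3/15 - c^2/10 - 2*c + 7*exp(5*c/3)/10


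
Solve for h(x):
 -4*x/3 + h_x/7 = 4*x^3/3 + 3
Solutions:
 h(x) = C1 + 7*x^4/3 + 14*x^2/3 + 21*x


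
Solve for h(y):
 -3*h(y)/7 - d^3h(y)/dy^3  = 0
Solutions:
 h(y) = C3*exp(-3^(1/3)*7^(2/3)*y/7) + (C1*sin(3^(5/6)*7^(2/3)*y/14) + C2*cos(3^(5/6)*7^(2/3)*y/14))*exp(3^(1/3)*7^(2/3)*y/14)


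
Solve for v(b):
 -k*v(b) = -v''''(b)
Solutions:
 v(b) = C1*exp(-b*k^(1/4)) + C2*exp(b*k^(1/4)) + C3*exp(-I*b*k^(1/4)) + C4*exp(I*b*k^(1/4))


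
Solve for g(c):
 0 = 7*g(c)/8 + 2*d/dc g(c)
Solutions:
 g(c) = C1*exp(-7*c/16)


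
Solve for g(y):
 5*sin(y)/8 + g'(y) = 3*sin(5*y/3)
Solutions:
 g(y) = C1 + 5*cos(y)/8 - 9*cos(5*y/3)/5


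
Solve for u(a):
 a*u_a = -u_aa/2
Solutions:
 u(a) = C1 + C2*erf(a)


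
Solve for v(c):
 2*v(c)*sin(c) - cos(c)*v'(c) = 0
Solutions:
 v(c) = C1/cos(c)^2


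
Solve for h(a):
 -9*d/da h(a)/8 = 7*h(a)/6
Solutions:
 h(a) = C1*exp(-28*a/27)


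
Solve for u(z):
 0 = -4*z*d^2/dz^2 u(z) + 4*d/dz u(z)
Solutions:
 u(z) = C1 + C2*z^2


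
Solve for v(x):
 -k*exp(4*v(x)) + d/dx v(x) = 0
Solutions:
 v(x) = log(-(-1/(C1 + 4*k*x))^(1/4))
 v(x) = log(-1/(C1 + 4*k*x))/4
 v(x) = log(-I*(-1/(C1 + 4*k*x))^(1/4))
 v(x) = log(I*(-1/(C1 + 4*k*x))^(1/4))


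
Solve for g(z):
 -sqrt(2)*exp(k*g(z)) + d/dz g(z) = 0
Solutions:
 g(z) = Piecewise((log(-1/(C1*k + sqrt(2)*k*z))/k, Ne(k, 0)), (nan, True))
 g(z) = Piecewise((C1 + sqrt(2)*z, Eq(k, 0)), (nan, True))


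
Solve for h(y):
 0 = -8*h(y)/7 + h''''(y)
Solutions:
 h(y) = C1*exp(-14^(3/4)*y/7) + C2*exp(14^(3/4)*y/7) + C3*sin(14^(3/4)*y/7) + C4*cos(14^(3/4)*y/7)


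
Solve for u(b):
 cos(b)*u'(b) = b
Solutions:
 u(b) = C1 + Integral(b/cos(b), b)


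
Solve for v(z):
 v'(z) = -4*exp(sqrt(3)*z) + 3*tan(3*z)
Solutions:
 v(z) = C1 - 4*sqrt(3)*exp(sqrt(3)*z)/3 - log(cos(3*z))


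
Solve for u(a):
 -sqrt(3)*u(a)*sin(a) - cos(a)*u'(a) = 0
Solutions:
 u(a) = C1*cos(a)^(sqrt(3))


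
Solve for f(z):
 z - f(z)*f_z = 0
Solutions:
 f(z) = -sqrt(C1 + z^2)
 f(z) = sqrt(C1 + z^2)


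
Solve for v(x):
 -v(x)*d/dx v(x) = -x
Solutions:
 v(x) = -sqrt(C1 + x^2)
 v(x) = sqrt(C1 + x^2)


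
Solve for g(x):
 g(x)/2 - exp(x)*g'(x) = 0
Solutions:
 g(x) = C1*exp(-exp(-x)/2)


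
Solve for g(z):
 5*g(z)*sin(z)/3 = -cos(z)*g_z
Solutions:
 g(z) = C1*cos(z)^(5/3)


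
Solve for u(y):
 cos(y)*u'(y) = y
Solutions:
 u(y) = C1 + Integral(y/cos(y), y)


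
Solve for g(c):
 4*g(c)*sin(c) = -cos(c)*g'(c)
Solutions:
 g(c) = C1*cos(c)^4


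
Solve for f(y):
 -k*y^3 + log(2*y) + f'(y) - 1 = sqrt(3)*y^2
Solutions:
 f(y) = C1 + k*y^4/4 + sqrt(3)*y^3/3 - y*log(y) - y*log(2) + 2*y


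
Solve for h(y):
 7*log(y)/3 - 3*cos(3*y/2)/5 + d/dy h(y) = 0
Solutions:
 h(y) = C1 - 7*y*log(y)/3 + 7*y/3 + 2*sin(3*y/2)/5


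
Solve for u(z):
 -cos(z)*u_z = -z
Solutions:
 u(z) = C1 + Integral(z/cos(z), z)


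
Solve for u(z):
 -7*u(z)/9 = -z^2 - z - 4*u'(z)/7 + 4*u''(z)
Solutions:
 u(z) = 9*z^2/7 + 1089*z/343 + (C1*sin(sqrt(334)*z/42) + C2*cos(sqrt(334)*z/42))*exp(z/14) - 183060/16807


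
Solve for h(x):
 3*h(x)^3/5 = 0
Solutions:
 h(x) = 0


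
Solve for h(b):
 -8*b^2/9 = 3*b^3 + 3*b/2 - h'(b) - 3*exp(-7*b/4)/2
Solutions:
 h(b) = C1 + 3*b^4/4 + 8*b^3/27 + 3*b^2/4 + 6*exp(-7*b/4)/7


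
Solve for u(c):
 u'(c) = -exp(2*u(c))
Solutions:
 u(c) = log(-sqrt(-1/(C1 - c))) - log(2)/2
 u(c) = log(-1/(C1 - c))/2 - log(2)/2


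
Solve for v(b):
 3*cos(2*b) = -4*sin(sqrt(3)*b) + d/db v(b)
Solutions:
 v(b) = C1 + 3*sin(2*b)/2 - 4*sqrt(3)*cos(sqrt(3)*b)/3


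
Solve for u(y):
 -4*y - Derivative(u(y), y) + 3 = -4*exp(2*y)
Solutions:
 u(y) = C1 - 2*y^2 + 3*y + 2*exp(2*y)


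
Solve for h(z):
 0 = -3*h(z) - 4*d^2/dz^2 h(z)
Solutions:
 h(z) = C1*sin(sqrt(3)*z/2) + C2*cos(sqrt(3)*z/2)


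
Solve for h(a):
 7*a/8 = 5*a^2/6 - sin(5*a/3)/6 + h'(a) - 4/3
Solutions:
 h(a) = C1 - 5*a^3/18 + 7*a^2/16 + 4*a/3 - cos(5*a/3)/10


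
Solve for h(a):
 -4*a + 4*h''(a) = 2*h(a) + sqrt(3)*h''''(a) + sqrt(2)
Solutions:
 h(a) = C1*exp(-sqrt(3)*a*sqrt(-sqrt(6)*sqrt(2 - sqrt(3)) + 2*sqrt(3))/3) + C2*exp(sqrt(3)*a*sqrt(-sqrt(6)*sqrt(2 - sqrt(3)) + 2*sqrt(3))/3) + C3*exp(-sqrt(3)*a*sqrt(sqrt(6)*sqrt(2 - sqrt(3)) + 2*sqrt(3))/3) + C4*exp(sqrt(3)*a*sqrt(sqrt(6)*sqrt(2 - sqrt(3)) + 2*sqrt(3))/3) - 2*a - sqrt(2)/2


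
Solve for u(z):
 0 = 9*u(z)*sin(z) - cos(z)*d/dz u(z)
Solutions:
 u(z) = C1/cos(z)^9


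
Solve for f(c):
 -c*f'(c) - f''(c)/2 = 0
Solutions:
 f(c) = C1 + C2*erf(c)


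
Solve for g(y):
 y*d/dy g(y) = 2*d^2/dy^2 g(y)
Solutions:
 g(y) = C1 + C2*erfi(y/2)


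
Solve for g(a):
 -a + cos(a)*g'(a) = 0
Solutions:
 g(a) = C1 + Integral(a/cos(a), a)


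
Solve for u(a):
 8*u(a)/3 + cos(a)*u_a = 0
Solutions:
 u(a) = C1*(sin(a) - 1)^(4/3)/(sin(a) + 1)^(4/3)


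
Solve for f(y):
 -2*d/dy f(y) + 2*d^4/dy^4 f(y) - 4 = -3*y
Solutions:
 f(y) = C1 + C4*exp(y) + 3*y^2/4 - 2*y + (C2*sin(sqrt(3)*y/2) + C3*cos(sqrt(3)*y/2))*exp(-y/2)


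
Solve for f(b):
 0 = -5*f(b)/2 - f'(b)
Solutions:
 f(b) = C1*exp(-5*b/2)


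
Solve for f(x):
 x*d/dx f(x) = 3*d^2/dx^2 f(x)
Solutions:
 f(x) = C1 + C2*erfi(sqrt(6)*x/6)


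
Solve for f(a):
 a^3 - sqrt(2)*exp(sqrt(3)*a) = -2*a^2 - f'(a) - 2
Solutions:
 f(a) = C1 - a^4/4 - 2*a^3/3 - 2*a + sqrt(6)*exp(sqrt(3)*a)/3


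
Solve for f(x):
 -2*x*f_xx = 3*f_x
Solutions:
 f(x) = C1 + C2/sqrt(x)


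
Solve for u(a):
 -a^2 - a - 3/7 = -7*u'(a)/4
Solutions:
 u(a) = C1 + 4*a^3/21 + 2*a^2/7 + 12*a/49


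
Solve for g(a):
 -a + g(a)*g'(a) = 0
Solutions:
 g(a) = -sqrt(C1 + a^2)
 g(a) = sqrt(C1 + a^2)


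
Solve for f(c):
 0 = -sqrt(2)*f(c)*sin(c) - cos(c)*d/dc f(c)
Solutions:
 f(c) = C1*cos(c)^(sqrt(2))


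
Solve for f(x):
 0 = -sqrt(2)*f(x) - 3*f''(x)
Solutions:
 f(x) = C1*sin(2^(1/4)*sqrt(3)*x/3) + C2*cos(2^(1/4)*sqrt(3)*x/3)


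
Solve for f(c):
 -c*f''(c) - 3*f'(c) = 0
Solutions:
 f(c) = C1 + C2/c^2


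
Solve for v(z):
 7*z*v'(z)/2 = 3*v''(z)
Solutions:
 v(z) = C1 + C2*erfi(sqrt(21)*z/6)


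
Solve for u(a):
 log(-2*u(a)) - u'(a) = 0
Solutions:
 -Integral(1/(log(-_y) + log(2)), (_y, u(a))) = C1 - a


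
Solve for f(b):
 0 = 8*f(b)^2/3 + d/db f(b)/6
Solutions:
 f(b) = 1/(C1 + 16*b)


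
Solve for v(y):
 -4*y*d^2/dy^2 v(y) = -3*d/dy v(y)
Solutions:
 v(y) = C1 + C2*y^(7/4)


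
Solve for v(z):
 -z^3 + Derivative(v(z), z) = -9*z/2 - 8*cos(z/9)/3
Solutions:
 v(z) = C1 + z^4/4 - 9*z^2/4 - 24*sin(z/9)


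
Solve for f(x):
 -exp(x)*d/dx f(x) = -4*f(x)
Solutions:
 f(x) = C1*exp(-4*exp(-x))


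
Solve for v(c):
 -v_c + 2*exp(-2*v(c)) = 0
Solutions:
 v(c) = log(-sqrt(C1 + 4*c))
 v(c) = log(C1 + 4*c)/2


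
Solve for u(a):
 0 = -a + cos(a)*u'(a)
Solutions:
 u(a) = C1 + Integral(a/cos(a), a)


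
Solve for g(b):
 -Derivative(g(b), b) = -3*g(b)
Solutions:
 g(b) = C1*exp(3*b)


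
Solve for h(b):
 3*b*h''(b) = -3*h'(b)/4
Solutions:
 h(b) = C1 + C2*b^(3/4)


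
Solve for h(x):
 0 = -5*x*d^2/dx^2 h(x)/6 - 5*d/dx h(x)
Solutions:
 h(x) = C1 + C2/x^5


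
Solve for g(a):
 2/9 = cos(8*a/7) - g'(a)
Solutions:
 g(a) = C1 - 2*a/9 + 7*sin(8*a/7)/8


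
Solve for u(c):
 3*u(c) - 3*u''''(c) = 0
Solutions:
 u(c) = C1*exp(-c) + C2*exp(c) + C3*sin(c) + C4*cos(c)


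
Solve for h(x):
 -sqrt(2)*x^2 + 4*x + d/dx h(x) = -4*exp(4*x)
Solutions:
 h(x) = C1 + sqrt(2)*x^3/3 - 2*x^2 - exp(4*x)


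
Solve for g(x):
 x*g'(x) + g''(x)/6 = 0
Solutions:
 g(x) = C1 + C2*erf(sqrt(3)*x)


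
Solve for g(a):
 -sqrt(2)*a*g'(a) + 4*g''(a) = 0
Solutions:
 g(a) = C1 + C2*erfi(2^(3/4)*a/4)


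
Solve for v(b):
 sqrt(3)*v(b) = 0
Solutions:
 v(b) = 0


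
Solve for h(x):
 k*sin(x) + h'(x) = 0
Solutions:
 h(x) = C1 + k*cos(x)


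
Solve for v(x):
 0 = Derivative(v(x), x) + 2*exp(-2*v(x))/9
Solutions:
 v(x) = log(-sqrt(C1 - 4*x)) - log(3)
 v(x) = log(C1 - 4*x)/2 - log(3)


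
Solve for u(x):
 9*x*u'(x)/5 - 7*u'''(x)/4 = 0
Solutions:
 u(x) = C1 + Integral(C2*airyai(210^(2/3)*x/35) + C3*airybi(210^(2/3)*x/35), x)


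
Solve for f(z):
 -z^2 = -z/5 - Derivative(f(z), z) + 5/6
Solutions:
 f(z) = C1 + z^3/3 - z^2/10 + 5*z/6


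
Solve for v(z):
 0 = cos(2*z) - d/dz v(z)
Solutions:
 v(z) = C1 + sin(2*z)/2


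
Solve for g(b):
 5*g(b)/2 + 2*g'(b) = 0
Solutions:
 g(b) = C1*exp(-5*b/4)


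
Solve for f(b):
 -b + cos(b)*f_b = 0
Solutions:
 f(b) = C1 + Integral(b/cos(b), b)


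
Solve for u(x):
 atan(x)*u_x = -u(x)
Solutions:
 u(x) = C1*exp(-Integral(1/atan(x), x))


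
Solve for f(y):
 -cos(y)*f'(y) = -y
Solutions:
 f(y) = C1 + Integral(y/cos(y), y)


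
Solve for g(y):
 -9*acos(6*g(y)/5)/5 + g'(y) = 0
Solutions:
 Integral(1/acos(6*_y/5), (_y, g(y))) = C1 + 9*y/5


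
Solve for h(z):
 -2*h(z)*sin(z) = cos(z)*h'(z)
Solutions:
 h(z) = C1*cos(z)^2


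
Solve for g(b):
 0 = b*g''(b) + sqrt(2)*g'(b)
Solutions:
 g(b) = C1 + C2*b^(1 - sqrt(2))


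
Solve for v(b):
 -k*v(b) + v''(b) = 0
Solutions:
 v(b) = C1*exp(-b*sqrt(k)) + C2*exp(b*sqrt(k))


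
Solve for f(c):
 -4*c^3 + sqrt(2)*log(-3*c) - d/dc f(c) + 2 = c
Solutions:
 f(c) = C1 - c^4 - c^2/2 + sqrt(2)*c*log(-c) + c*(-sqrt(2) + sqrt(2)*log(3) + 2)


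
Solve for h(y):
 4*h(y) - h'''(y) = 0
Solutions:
 h(y) = C3*exp(2^(2/3)*y) + (C1*sin(2^(2/3)*sqrt(3)*y/2) + C2*cos(2^(2/3)*sqrt(3)*y/2))*exp(-2^(2/3)*y/2)


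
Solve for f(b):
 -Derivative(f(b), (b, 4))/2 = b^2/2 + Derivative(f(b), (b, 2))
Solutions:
 f(b) = C1 + C2*b + C3*sin(sqrt(2)*b) + C4*cos(sqrt(2)*b) - b^4/24 + b^2/4


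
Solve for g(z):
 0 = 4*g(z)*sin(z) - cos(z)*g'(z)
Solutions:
 g(z) = C1/cos(z)^4


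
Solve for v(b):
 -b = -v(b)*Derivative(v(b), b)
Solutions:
 v(b) = -sqrt(C1 + b^2)
 v(b) = sqrt(C1 + b^2)


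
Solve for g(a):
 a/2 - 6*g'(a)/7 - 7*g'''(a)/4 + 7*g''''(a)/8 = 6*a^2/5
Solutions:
 g(a) = C1 + C2*exp(a*(-7^(1/3)*(9*sqrt(179) + 130)^(1/3) - 7*7^(2/3)/(9*sqrt(179) + 130)^(1/3) + 14)/21)*sin(sqrt(3)*7^(1/3)*a*(-(9*sqrt(179) + 130)^(1/3) + 7*7^(1/3)/(9*sqrt(179) + 130)^(1/3))/21) + C3*exp(a*(-7^(1/3)*(9*sqrt(179) + 130)^(1/3) - 7*7^(2/3)/(9*sqrt(179) + 130)^(1/3) + 14)/21)*cos(sqrt(3)*7^(1/3)*a*(-(9*sqrt(179) + 130)^(1/3) + 7*7^(1/3)/(9*sqrt(179) + 130)^(1/3))/21) + C4*exp(2*a*(7*7^(2/3)/(9*sqrt(179) + 130)^(1/3) + 7 + 7^(1/3)*(9*sqrt(179) + 130)^(1/3))/21) - 7*a^3/15 + 7*a^2/24 + 343*a/60


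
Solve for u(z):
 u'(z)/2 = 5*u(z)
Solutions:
 u(z) = C1*exp(10*z)


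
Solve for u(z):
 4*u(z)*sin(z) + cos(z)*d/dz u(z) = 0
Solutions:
 u(z) = C1*cos(z)^4


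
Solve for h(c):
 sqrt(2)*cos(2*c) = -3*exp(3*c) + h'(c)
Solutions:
 h(c) = C1 + exp(3*c) + sqrt(2)*sin(2*c)/2


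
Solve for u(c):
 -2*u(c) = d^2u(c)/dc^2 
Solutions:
 u(c) = C1*sin(sqrt(2)*c) + C2*cos(sqrt(2)*c)


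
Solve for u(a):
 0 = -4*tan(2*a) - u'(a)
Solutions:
 u(a) = C1 + 2*log(cos(2*a))


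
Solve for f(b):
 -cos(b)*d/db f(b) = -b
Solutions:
 f(b) = C1 + Integral(b/cos(b), b)


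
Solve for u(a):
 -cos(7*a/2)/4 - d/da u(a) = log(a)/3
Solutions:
 u(a) = C1 - a*log(a)/3 + a/3 - sin(7*a/2)/14


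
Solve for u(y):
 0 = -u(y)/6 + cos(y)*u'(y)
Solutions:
 u(y) = C1*(sin(y) + 1)^(1/12)/(sin(y) - 1)^(1/12)
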